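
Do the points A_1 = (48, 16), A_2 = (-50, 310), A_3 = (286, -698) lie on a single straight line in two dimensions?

Yes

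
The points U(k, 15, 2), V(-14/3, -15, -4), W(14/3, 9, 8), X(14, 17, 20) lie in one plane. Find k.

0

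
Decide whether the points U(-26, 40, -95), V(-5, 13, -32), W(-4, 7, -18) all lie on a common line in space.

UV = (21, -27, 63), UW = (22, -33, 77).
Comparing components 3 and 1: (63)(22) − (21)(77) = -231 ≠ 0, so UV and UW are not parallel and the points are not collinear.

No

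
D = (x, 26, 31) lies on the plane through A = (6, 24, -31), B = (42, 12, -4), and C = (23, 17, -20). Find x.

The plane through A, B, C has equation 57x + 63y − 48z = 3342.
Substituting D: (57)x + (150) = 3342, so x = 56.

56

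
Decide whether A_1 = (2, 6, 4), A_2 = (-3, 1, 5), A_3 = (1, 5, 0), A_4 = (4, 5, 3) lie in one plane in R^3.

No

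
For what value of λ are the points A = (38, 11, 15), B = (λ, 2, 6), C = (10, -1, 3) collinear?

Direction AC = (-28, -12, -12). From the y-coordinate of B, the parameter along the line is τ = (2 − 11)/(-12) = 3/4.
Then λ = 38 + 3/4·(-28) = 17.

17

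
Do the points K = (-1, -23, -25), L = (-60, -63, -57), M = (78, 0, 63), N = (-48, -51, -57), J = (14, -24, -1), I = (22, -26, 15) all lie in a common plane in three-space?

The plane through K, L, M has normal n = KL × KM = (-2784, 2664, 1803) and equation n·P = -103563.
Checking the remaining points: n·N = -105003, n·J = -104715, n·I = -103467.
Since n·N = -105003 ≠ -103563, N is off the plane and the points are not all coplanar.

No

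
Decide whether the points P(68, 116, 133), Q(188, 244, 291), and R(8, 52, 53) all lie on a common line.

PQ = (120, 128, 158), PR = (-60, -64, -80).
Comparing components 2 and 3: (128)(-80) − (158)(-64) = -128 ≠ 0, so PQ and PR are not parallel and the points are not collinear.

No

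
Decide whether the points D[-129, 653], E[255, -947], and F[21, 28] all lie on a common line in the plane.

DE = (384, -1600), DF = (150, -625).
det[DE; DF] = (384)(-625) − (-1600)(150) = 0.
The determinant is zero, so the points are collinear.

Yes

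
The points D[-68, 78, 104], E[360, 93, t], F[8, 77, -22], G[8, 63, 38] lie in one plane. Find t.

Normal to plane DFG: n = (-1824, -4560, -1064); plane equation n·P = -342304.
Requiring n·E = -342304: (-1064)t + (-1080720) = -342304.
So t = -694.

-694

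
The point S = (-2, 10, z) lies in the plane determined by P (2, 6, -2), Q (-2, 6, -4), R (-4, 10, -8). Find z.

The plane through P, Q, R has equation 8x − 12y − 16z = -24.
Substituting S: (-16)z + (-136) = -24, so z = -7.

-7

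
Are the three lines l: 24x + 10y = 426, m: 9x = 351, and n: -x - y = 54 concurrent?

No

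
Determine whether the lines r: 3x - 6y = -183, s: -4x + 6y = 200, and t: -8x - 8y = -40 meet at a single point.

Yes

Intersecting r and s: solving the 2×2 system gives (x, y) = (-17, 22).
Substitute into t: (-8)(-17) + (-8)(22) = -40.
This equals -40, so (-17, 22) lies on all three lines and they are concurrent.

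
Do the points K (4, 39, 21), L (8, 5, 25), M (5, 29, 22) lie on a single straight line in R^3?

KL = (4, -34, 4), KM = (1, -10, 1).
Comparing components 2 and 3: (-34)(1) − (4)(-10) = 6 ≠ 0, so KL and KM are not parallel and the points are not collinear.

No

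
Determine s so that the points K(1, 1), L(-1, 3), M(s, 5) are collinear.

-3

Collinearity: (M − K) must be parallel to (L − K) = (-2, 2).
Cross-multiplying the components: (s − 1)·(2) = (4)·(-2).
Solving gives s = -3.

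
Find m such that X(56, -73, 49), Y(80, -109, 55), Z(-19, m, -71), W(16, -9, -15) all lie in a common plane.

Coplanarity ⇔ det[XY; XZ; XW] = 0.
Expanding, this is linear in m: (-1296)m + (60912) = 0.
So m = 47.

47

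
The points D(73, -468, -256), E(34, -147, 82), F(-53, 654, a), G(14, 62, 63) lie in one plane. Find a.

468

The points are coplanar iff DE · (DF × DG) = 0.
Expanding, this is linear in a: (1731)a + (-810108) = 0.
So a = 468.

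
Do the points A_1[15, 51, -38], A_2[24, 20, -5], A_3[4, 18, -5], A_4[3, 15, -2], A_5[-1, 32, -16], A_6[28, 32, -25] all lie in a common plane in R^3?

No

The plane through A_1, A_2, A_3 has normal n = A_1A_2 × A_1A_3 = (66, -660, -638) and equation n·P = -8426.
Checking the remaining points: n·A_4 = -8426, n·A_5 = -10978, n·A_6 = -3322.
Since n·A_5 = -10978 ≠ -8426, A_5 is off the plane and the points are not all coplanar.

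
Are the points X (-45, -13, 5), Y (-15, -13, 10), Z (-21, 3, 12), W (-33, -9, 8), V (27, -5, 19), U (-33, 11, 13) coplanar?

The plane through X, Y, Z has normal n = XY × XZ = (-80, -90, 480) and equation n·P = 7170.
Checking the remaining points: n·W = 7290, n·V = 7410, n·U = 7890.
Since n·W = 7290 ≠ 7170, W is off the plane and the points are not all coplanar.

No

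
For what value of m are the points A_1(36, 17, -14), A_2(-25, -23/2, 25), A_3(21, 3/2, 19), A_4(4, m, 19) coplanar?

Normal to plane A_1A_2A_3: n = (-336, 1428, 518); plane equation n·P = 4928.
Requiring n·A_4 = 4928: (1428)m + (8498) = 4928.
So m = -5/2.

-5/2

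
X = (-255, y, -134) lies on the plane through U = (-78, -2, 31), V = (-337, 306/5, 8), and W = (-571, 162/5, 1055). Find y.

Coplanarity requires UV · (UW × UX) = 0.
UV = (-259, 316/5, -23), UW = (-493, 172/5, 1024); the triple product is linear in y with coefficient 276555 and constant term -14712726.
Setting it to zero: y = 266/5.

266/5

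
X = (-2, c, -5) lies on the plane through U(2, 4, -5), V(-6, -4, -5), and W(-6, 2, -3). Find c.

Coplanarity requires UV · (UW × UX) = 0.
UV = (-8, -8, 0), UW = (-8, -2, 2); the triple product is linear in c with coefficient 16 and constant term 0.
Setting it to zero: c = 0.

0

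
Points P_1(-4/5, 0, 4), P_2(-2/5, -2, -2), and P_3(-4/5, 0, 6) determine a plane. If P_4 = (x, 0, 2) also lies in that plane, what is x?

The plane through P_1, P_2, P_3 has equation −4x − (4/5)y = 16/5.
Substituting P_4: (-4)x + (0) = 16/5, so x = -4/5.

-4/5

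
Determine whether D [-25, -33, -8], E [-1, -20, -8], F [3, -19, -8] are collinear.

No

DE = (24, 13, 0), DF = (28, 14, 0).
DE × DF = (0, 0, -28).
The cross product is nonzero, so the points do not lie on one line.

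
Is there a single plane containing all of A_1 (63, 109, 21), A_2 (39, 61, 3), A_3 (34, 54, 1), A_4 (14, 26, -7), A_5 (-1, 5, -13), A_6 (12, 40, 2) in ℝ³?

The plane through A_1, A_2, A_3 has normal n = A_1A_2 × A_1A_3 = (-30, 42, -72) and equation n·P = 1176.
Checking the remaining points: n·A_4 = 1176, n·A_5 = 1176, n·A_6 = 1176.
All equal 1176, so all 6 points lie in one plane.

Yes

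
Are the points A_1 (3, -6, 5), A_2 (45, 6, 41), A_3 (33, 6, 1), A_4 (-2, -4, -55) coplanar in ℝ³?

The four points are coplanar iff the 3×3 determinant with rows A_1A_2, A_1A_3, A_1A_4 is zero.
Rows: (42, 12, 36), (30, 12, -4), (-5, 2, -60).
Expanding along the first row: (42)(-712) − (12)(-1820) + (36)(120) = -3744.
Nonzero ⇒ not coplanar.

No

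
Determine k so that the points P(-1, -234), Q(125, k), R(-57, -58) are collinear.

-630

Collinearity: (Q − P) must be parallel to (R − P) = (-56, 176).
Cross-multiplying the components: (k − (-234))·(-56) = (126)·(176).
Solving gives k = -630.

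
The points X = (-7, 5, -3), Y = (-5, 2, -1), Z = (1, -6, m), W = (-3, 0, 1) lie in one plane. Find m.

5

Normal to plane XYW: n = (-2, 0, 2); plane equation n·P = 8.
Requiring n·Z = 8: (2)m + (-2) = 8.
So m = 5.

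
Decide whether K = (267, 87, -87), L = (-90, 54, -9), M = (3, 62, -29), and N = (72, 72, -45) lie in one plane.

No

A normal to the plane through K, L, M is n = KL × KM = (36, 114, 213).
The plane has equation n·P = 999. For N: n·N = 1215.
1215 ≠ 999, so N is off the plane.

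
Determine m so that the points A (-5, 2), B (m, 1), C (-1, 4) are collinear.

Collinearity: (B − A) must be parallel to (C − A) = (4, 2).
Cross-multiplying the components: (m − (-5))·(2) = (-1)·(4).
Solving gives m = -7.

-7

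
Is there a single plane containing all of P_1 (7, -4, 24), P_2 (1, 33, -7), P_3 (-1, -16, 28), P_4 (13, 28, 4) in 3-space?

With P_1 as base: P_1P_2 = (-6, 37, -31), P_1P_3 = (-8, -12, 4), P_1P_4 = (6, 32, -20).
P_1P_3 × P_1P_4 = (112, -136, -184).
P_1P_2 · (P_1P_3 × P_1P_4) = 0.
The scalar triple product vanishes, so the four points are coplanar.

Yes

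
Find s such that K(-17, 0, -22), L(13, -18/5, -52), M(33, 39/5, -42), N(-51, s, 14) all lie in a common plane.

Normal to plane KLM: n = (306, -900, 414); plane equation n·P = -14310.
Requiring n·N = -14310: (-900)s + (-9810) = -14310.
So s = 5.

5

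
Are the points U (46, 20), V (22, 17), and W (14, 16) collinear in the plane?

Yes

UV = (-24, -3), UW = (-32, -4).
Twice the signed area of △UVW is (-24)(-4) − (-3)(-32) = 0.
The triangle is degenerate (zero area), so the points are collinear.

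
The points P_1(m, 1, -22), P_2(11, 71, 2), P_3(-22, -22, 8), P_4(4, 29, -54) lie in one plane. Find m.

-10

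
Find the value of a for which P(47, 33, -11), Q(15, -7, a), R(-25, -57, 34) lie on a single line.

9

Direction PR = (-72, -90, 45). From the x-coordinate of Q, the parameter along the line is τ = (15 − 47)/(-72) = 4/9.
Then a = (-11) + 4/9·(45) = 9.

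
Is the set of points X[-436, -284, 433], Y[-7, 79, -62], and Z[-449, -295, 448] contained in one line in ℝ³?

Yes

XY = (429, 363, -495), XZ = (-13, -11, 15).
Each component of XZ is -1/33 times the corresponding component of XY, so XZ = -1/33·XY and the points are collinear.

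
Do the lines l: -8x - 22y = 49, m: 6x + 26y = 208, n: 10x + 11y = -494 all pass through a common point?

The three lines meet at one point iff the augmented coefficient matrix [aᵢ bᵢ cᵢ] has rank < 3, i.e. its determinant vanishes.
Here the determinant is 582.
Nonzero, so no common point exists.

No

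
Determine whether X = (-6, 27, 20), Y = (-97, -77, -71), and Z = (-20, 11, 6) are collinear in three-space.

XY = (-91, -104, -91), XZ = (-14, -16, -14).
XY × XZ = (0, 0, 0).
The cross product vanishes, so the three points are collinear.

Yes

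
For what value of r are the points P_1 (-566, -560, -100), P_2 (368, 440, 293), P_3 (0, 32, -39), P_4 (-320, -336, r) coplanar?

The points are coplanar iff P_1P_2 · (P_1P_3 × P_1P_4) = 0.
Expanding, this is linear in r: (-13072)r + (-6470640) = 0.
So r = -495.

-495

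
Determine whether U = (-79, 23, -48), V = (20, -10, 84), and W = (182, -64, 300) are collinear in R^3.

Yes

UV = (99, -33, 132), UW = (261, -87, 348).
UV × UW = (0, 0, 0).
The cross product vanishes, so the three points are collinear.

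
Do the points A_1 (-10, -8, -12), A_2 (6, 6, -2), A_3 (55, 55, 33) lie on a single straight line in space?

No

A_1A_2 = (16, 14, 10), A_1A_3 = (65, 63, 45).
A_1A_2 × A_1A_3 = (0, -70, 98).
The cross product is nonzero, so the points do not lie on one line.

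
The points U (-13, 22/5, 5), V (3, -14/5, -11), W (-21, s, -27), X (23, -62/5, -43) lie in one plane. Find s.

Normal to plane UVX: n = (384/5, 192, -48/5); plane equation n·P = -1008/5.
Requiring n·W = -1008/5: (192)s + (-6768/5) = -1008/5.
So s = 6.

6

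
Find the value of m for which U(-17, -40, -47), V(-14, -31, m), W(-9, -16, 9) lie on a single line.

-26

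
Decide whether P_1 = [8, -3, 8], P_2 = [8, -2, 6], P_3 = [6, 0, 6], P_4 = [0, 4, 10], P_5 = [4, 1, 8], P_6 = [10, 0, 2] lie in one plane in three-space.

No

The plane through P_1, P_2, P_3 has normal n = P_1P_2 × P_1P_3 = (4, 4, 2) and equation n·P = 36.
Checking the remaining points: n·P_4 = 36, n·P_5 = 36, n·P_6 = 44.
Since n·P_6 = 44 ≠ 36, P_6 is off the plane and the points are not all coplanar.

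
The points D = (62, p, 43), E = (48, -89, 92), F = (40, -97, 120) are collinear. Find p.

Collinearity requires DE × DF = 0; each component is linear in p.
The x-component gives (-28)p + (-2100) = 0, so p = -75.
The remaining components then also vanish.

-75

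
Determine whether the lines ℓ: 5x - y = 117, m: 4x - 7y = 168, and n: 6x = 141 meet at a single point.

The three lines meet at one point iff the augmented coefficient matrix [aᵢ bᵢ cᵢ] has rank < 3, i.e. its determinant vanishes.
Here the determinant is -465.
Nonzero, so no common point exists.

No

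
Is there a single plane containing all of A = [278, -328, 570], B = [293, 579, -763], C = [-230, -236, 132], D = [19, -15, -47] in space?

A normal to the plane through A, B, C is n = AB × AC = (-274630, 683734, 462136).
The plane has equation n·P = -37194372. For D: n·D = -37194372.
Equal, so D lies in the plane and all four are coplanar.

Yes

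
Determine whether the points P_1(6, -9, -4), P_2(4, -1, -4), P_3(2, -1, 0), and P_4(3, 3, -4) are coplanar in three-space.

Yes

A normal to the plane through P_1, P_2, P_3 is n = P_1P_2 × P_1P_3 = (32, 8, 16).
The plane has equation n·P = 56. For P_4: n·P_4 = 56.
Equal, so P_4 lies in the plane and all four are coplanar.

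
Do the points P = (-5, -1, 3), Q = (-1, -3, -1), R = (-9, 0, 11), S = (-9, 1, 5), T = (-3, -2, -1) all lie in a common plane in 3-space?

The plane through P, Q, R has normal n = PQ × PR = (-12, -16, -4) and equation n·X = 64.
Checking the remaining points: n·S = 72, n·T = 72.
Since n·S = 72 ≠ 64, S is off the plane and the points are not all coplanar.

No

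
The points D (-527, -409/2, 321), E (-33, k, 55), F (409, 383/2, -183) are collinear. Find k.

Collinearity requires DE × DF = 0; each component is linear in k.
The x-component gives (-504)k + (2268) = 0, so k = 9/2.
The remaining components then also vanish.

9/2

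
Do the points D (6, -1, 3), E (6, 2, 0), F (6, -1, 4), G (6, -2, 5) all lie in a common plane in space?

Yes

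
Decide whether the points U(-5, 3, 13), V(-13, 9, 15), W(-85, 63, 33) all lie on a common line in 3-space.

Yes

UV = (-8, 6, 2), UW = (-80, 60, 20).
Each component of UW is 10 times the corresponding component of UV, so UW = 10·UV and the points are collinear.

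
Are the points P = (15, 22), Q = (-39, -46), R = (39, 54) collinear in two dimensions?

PQ = (-54, -68), PR = (24, 32).
Twice the signed area of △PQR is (-54)(32) − (-68)(24) = -96.
The area is nonzero, so the three points are not collinear.

No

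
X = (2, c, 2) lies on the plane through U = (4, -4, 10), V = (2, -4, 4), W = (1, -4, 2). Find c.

-4

A normal to the plane is n = UV × UW = (0, 2, 0).
X lies in the plane iff n · UX = 0.
This gives (2)c + (8) = 0, so c = -4.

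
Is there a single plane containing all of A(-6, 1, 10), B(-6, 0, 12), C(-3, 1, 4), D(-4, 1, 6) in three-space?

Yes

A normal to the plane through A, B, C is n = AB × AC = (6, 6, 3).
The plane has equation n·P = 0. For D: n·D = 0.
Equal, so D lies in the plane and all four are coplanar.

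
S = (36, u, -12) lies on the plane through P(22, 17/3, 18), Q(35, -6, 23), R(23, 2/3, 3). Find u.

The plane through P, Q, R has equation 200x + 200y − (160/3)z = 13720/3.
Substituting S: (200)u + (7840) = 13720/3, so u = -49/3.

-49/3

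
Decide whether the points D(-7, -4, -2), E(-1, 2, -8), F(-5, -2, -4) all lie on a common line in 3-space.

Yes

DE = (6, 6, -6), DF = (2, 2, -2).
DE × DF = (0, 0, 0).
The cross product vanishes, so the three points are collinear.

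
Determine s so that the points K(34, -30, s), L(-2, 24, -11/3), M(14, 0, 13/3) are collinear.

Direction LM = (16, -24, 8). From the x-coordinate of K, the parameter along the line is τ = (34 − (-2))/16 = 9/4.
Then s = (-11/3) + 9/4·(8) = 43/3.

43/3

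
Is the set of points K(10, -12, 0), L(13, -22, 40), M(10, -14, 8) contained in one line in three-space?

KL = (3, -10, 40), KM = (0, -2, 8).
KL × KM = (0, -24, -6).
The cross product is nonzero, so the points do not lie on one line.

No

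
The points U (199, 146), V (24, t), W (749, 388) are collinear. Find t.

Collinearity: (V − U) must be parallel to (W − U) = (550, 242).
Cross-multiplying the components: (t − 146)·(550) = (-175)·(242).
Solving gives t = 69.

69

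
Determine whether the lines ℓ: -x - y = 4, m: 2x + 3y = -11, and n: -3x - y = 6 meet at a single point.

Intersecting ℓ and m: solving the 2×2 system gives (x, y) = (-1, -3).
Substitute into n: (-3)(-1) + (-1)(-3) = 6.
This equals 6, so (-1, -3) lies on all three lines and they are concurrent.

Yes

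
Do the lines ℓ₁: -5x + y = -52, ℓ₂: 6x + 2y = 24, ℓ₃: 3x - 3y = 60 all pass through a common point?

Yes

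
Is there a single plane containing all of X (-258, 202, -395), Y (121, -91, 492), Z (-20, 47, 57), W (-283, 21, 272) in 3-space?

Yes

With X as base: XY = (379, -293, 887), XZ = (238, -155, 452), XW = (-25, -181, 667).
XZ × XW = (-21573, -170046, -46953).
XY · (XZ × XW) = 0.
The scalar triple product vanishes, so the four points are coplanar.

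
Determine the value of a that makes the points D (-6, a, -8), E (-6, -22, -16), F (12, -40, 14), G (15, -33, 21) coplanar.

18

Coplanarity ⇔ det[DE; DF; DG] = 0.
Expanding, this is linear in a: (36)a + (-648) = 0.
So a = 18.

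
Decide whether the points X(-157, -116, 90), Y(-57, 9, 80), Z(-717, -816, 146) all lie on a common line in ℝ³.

XY = (100, 125, -10), XZ = (-560, -700, 56).
Each component of XZ is -28/5 times the corresponding component of XY, so XZ = -28/5·XY and the points are collinear.

Yes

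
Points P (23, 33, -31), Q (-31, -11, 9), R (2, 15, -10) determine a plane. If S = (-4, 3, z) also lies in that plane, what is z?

38

Coplanarity requires PQ · (PR × PS) = 0.
PQ = (-54, -44, 40), PR = (-21, -18, 21); the triple product is linear in z with coefficient 48 and constant term -1824.
Setting it to zero: z = 38.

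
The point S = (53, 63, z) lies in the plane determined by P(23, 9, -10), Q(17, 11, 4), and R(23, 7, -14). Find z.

A normal to the plane is n = PQ × PR = (20, -24, 12).
S lies in the plane iff n · PS = 0.
This gives (12)z + (-576) = 0, so z = 48.

48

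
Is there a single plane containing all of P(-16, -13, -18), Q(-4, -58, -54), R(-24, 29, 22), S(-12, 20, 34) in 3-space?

Yes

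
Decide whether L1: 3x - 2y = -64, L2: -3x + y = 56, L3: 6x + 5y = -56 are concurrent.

Yes

Intersecting L1 and L2: solving the 2×2 system gives (x, y) = (-16, 8).
Substitute into L3: (6)(-16) + (5)(8) = -56.
This equals -56, so (-16, 8) lies on all three lines and they are concurrent.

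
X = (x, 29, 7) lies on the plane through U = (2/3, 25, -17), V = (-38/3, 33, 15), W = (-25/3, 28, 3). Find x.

-10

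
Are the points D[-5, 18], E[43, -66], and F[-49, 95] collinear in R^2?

Yes

DE = (48, -84), DF = (-44, 77).
Checking proportionality: DF = -11/12·DE, so the vectors are parallel and the points are collinear.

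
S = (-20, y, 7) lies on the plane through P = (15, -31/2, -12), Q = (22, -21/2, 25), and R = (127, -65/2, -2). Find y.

-13/2

A normal to the plane is n = PQ × PR = (679, 4074, -679).
S lies in the plane iff n · PS = 0.
This gives (4074)y + (26481) = 0, so y = -13/2.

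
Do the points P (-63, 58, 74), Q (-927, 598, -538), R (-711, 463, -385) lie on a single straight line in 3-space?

Yes

PQ = (-864, 540, -612), PR = (-648, 405, -459).
Each component of PR is 3/4 times the corresponding component of PQ, so PR = 3/4·PQ and the points are collinear.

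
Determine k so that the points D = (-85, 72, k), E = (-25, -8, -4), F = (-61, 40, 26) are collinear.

46

Collinearity requires DE × DF = 0; each component is linear in k.
The x-component gives (48)k + (-2208) = 0, so k = 46.
The remaining components then also vanish.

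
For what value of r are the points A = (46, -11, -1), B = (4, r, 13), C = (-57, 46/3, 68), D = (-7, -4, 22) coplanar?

Normal to plane ACD: n = (368/3, -1288, 2024/3); plane equation n·P = 19136.
Requiring n·B = 19136: (-1288)r + (27784/3) = 19136.
So r = -23/3.

-23/3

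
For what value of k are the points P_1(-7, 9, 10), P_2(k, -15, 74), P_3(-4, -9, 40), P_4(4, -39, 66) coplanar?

-6

The points are coplanar iff P_1P_2 · (P_1P_3 × P_1P_4) = 0.
Expanding, this is linear in k: (432)k + (2592) = 0.
So k = -6.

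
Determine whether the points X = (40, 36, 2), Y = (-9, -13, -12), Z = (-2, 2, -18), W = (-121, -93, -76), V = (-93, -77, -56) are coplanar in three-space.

Yes

The plane through X, Y, Z has normal n = XY × XZ = (504, -392, -392) and equation n·P = 5264.
Checking the remaining points: n·W = 5264, n·V = 5264.
All equal 5264, so all 5 points lie in one plane.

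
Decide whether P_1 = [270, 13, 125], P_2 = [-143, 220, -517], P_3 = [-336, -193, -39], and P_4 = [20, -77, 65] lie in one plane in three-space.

The four points are coplanar iff the 3×3 determinant with rows P_1P_2, P_1P_3, P_1P_4 is zero.
Rows: (-413, 207, -642), (-606, -206, -164), (-250, -90, -60).
Expanding along the first row: (-413)(-2400) − (207)(-4640) + (-642)(3040) = 0.
Zero determinant ⇒ coplanar.

Yes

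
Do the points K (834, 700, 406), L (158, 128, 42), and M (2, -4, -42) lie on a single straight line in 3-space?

KL = (-676, -572, -364), KM = (-832, -704, -448).
KL × KM = (0, 0, 0).
The cross product vanishes, so the three points are collinear.

Yes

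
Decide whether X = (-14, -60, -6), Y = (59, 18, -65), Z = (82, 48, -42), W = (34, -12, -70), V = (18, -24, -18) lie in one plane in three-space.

The plane through X, Y, Z has normal n = XY × XZ = (3564, -3036, 396) and equation n·P = 129888.
Checking the remaining points: n·W = 129888, n·V = 129888.
All equal 129888, so all 5 points lie in one plane.

Yes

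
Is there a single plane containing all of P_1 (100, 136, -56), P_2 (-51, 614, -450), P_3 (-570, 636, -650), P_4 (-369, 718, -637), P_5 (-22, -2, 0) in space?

The plane through P_1, P_2, P_3 has normal n = P_1P_2 × P_1P_3 = (-86932, 174286, 244760) and equation n·P = 1303136.
Checking the remaining points: n·P_4 = 1303136, n·P_5 = 1563932.
Since n·P_5 = 1563932 ≠ 1303136, P_5 is off the plane and the points are not all coplanar.

No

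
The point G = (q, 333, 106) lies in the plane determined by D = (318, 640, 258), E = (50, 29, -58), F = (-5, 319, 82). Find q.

307

Coplanarity requires DE · (DF × DG) = 0.
DE = (-268, -611, -316), DF = (-323, -321, -176); the triple product is linear in q with coefficient 6100 and constant term -1872700.
Setting it to zero: q = 307.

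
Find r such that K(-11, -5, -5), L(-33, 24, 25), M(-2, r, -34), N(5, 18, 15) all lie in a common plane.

-69/2

Coplanarity ⇔ det[KL; KM; KN] = 0.
Expanding, this is linear in r: (-920)r + (-31740) = 0.
So r = -69/2.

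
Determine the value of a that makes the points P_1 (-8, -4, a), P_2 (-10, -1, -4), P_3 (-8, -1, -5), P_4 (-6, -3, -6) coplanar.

Coplanarity ⇔ det[P_1P_2; P_1P_3; P_1P_4] = 0.
Expanding, this is linear in a: (4)a + (20) = 0.
So a = -5.

-5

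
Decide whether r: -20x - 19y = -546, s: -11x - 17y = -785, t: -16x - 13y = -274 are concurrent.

The three lines meet at one point iff the augmented coefficient matrix [aᵢ bᵢ cᵢ] has rank < 3, i.e. its determinant vanishes.
Here the determinant is 0.
It vanishes, so the lines are concurrent at (-43, 74).

Yes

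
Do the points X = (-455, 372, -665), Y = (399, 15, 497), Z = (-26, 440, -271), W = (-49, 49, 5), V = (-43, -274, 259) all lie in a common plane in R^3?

The plane through X, Y, Z has normal n = XY × XZ = (-219674, 162022, 211225) and equation n·P = 19759229.
Checking the remaining points: n·W = 19759229, n·V = 19759229.
All equal 19759229, so all 5 points lie in one plane.

Yes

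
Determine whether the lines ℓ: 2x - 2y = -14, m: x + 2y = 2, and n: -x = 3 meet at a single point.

No

Intersecting ℓ and m: solving the 2×2 system gives (x, y) = (-4, 3).
Substitute into n: (-1)(-4) + (0)(3) = 4.
But n requires 3 ≠ 4, so the three lines have no common point.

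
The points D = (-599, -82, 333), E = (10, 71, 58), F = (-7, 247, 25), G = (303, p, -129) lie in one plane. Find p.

387

Coplanarity ⇔ det[DE; DF; DG] = 0.
Expanding, this is linear in p: (24772)p + (-9586764) = 0.
So p = 387.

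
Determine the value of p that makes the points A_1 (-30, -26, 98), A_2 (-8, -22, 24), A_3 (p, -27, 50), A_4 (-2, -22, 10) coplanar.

-7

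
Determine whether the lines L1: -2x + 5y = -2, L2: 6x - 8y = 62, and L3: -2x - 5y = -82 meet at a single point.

Yes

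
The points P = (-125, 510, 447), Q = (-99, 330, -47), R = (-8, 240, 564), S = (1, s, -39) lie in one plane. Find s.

78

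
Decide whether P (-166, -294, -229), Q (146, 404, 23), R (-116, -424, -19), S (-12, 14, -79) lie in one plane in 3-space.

A normal to the plane through P, Q, R is n = PQ × PR = (179340, -52920, -75460).
The plane has equation n·X = 3068380. For S: n·S = 3068380.
Equal, so S lies in the plane and all four are coplanar.

Yes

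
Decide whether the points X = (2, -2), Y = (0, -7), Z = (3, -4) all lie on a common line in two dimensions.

No

XY = (-2, -5), XZ = (1, -2).
det[XY; XZ] = (-2)(-2) − (-5)(1) = 9.
The determinant is nonzero, so they are not collinear.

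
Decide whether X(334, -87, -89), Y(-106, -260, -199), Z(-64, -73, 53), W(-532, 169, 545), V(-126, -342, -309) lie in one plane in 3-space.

The plane through X, Y, Z has normal n = XY × XZ = (-23026, 106260, -75014) and equation n·P = -10259058.
Checking the remaining points: n·W = -10674858, n·V = -10260318.
Since n·W = -10674858 ≠ -10259058, W is off the plane and the points are not all coplanar.

No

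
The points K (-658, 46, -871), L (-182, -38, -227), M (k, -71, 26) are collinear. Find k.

5

Collinearity requires KL × KM = 0; each component is linear in k.
The y-component gives (644)k + (-3220) = 0, so k = 5.
The remaining components then also vanish.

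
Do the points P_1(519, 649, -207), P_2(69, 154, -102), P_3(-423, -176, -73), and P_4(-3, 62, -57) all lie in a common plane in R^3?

With P_1 as base: P_1P_2 = (-450, -495, 105), P_1P_3 = (-942, -825, 134), P_1P_4 = (-522, -587, 150).
P_1P_3 × P_1P_4 = (-45092, 71352, 122304).
P_1P_2 · (P_1P_3 × P_1P_4) = -2185920.
Since -2185920 ≠ 0, the four points are not coplanar.

No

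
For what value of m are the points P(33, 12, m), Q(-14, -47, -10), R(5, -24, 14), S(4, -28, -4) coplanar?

The points are coplanar iff PQ · (PR × PS) = 0.
Expanding, this is linear in m: (53)m + (-3286) = 0.
So m = 62.

62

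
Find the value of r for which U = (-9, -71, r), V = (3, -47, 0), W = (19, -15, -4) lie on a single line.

3

Collinearity requires UV × UW = 0; each component is linear in r.
The x-component gives (32)r + (-96) = 0, so r = 3.
The remaining components then also vanish.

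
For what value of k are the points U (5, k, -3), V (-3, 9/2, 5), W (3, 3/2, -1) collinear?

1/2

Collinearity requires UV × UW = 0; each component is linear in k.
The x-component gives (6)k + (-3) = 0, so k = 1/2.
The remaining components then also vanish.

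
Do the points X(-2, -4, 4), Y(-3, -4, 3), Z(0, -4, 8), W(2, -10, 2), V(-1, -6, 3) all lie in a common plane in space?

The plane through X, Y, Z has normal n = XY × XZ = (0, 2, 0) and equation n·P = -8.
Checking the remaining points: n·W = -20, n·V = -12.
Since n·W = -20 ≠ -8, W is off the plane and the points are not all coplanar.

No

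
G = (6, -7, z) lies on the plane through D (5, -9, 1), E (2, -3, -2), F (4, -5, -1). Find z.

Coplanarity requires DE · (DF × DG) = 0.
DE = (-3, 6, -3), DF = (-1, 4, -2); the triple product is linear in z with coefficient -6 and constant term 0.
Setting it to zero: z = 0.

0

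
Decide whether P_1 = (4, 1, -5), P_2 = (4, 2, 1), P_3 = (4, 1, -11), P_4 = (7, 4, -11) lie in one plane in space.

No

The four points are coplanar iff the 3×3 determinant with rows P_1P_2, P_1P_3, P_1P_4 is zero.
Rows: (0, 1, 6), (0, 0, -6), (3, 3, -6).
Expanding along the first row: (0)(18) − (1)(18) + (6)(0) = -18.
Nonzero ⇒ not coplanar.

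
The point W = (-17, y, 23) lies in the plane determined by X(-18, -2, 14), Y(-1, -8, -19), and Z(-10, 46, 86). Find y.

The plane through X, Y, Z has equation 1152x − 1488y + 864z = -5664.
Substituting W: (-1488)y + (288) = -5664, so y = 4.

4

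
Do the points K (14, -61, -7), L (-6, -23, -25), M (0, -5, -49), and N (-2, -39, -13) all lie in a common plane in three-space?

With K as base: KL = (-20, 38, -18), KM = (-14, 56, -42), KN = (-16, 22, -6).
KM × KN = (588, 588, 588).
KL · (KM × KN) = 0.
The scalar triple product vanishes, so the four points are coplanar.

Yes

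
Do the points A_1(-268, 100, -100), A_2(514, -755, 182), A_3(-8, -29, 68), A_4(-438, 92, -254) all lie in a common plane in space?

Yes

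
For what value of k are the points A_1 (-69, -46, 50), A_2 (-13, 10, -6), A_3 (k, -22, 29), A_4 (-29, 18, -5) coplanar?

-53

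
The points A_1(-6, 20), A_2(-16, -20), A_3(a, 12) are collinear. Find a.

The three points are collinear iff det[A_1A_2; A_1A_3] = 0.
This determinant is linear in a: (40)a + (320) = 0, so a = -8.

-8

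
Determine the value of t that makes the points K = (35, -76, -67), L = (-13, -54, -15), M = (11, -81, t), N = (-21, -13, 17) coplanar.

-51

Normal to plane KLN: n = (-1428, 1120, -1792); plane equation n·P = -15036.
Requiring n·M = -15036: (-1792)t + (-106428) = -15036.
So t = -51.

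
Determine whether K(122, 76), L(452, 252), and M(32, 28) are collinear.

Yes

KL = (330, 176), KM = (-90, -48).
Checking proportionality: KM = -3/11·KL, so the vectors are parallel and the points are collinear.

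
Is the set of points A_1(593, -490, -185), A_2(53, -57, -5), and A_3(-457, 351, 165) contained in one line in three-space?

No

A_1A_2 = (-540, 433, 180), A_1A_3 = (-1050, 841, 350).
A_1A_2 × A_1A_3 = (170, 0, 510).
The cross product is nonzero, so the points do not lie on one line.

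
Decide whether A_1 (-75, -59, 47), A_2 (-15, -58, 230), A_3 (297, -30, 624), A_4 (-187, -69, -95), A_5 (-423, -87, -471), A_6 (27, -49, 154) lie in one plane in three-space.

The plane through A_1, A_2, A_3 has normal n = A_1A_2 × A_1A_3 = (-4730, 33456, 1368) and equation n·P = -1554858.
Checking the remaining points: n·A_4 = -1553914, n·A_5 = -1554210, n·A_6 = -1556382.
Since n·A_4 = -1553914 ≠ -1554858, A_4 is off the plane and the points are not all coplanar.

No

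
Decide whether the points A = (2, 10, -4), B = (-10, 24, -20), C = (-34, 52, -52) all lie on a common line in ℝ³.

Yes

AB = (-12, 14, -16), AC = (-36, 42, -48).
AB × AC = (0, 0, 0).
The cross product vanishes, so the three points are collinear.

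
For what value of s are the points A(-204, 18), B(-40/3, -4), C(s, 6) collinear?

-100

The three points are collinear iff det[AB; AC] = 0.
This determinant is linear in s: (22)s + (2200) = 0, so s = -100.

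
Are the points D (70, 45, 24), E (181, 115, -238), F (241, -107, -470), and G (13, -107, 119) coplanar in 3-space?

A normal to the plane through D, E, F is n = DE × DF = (-74404, 10032, -28842).
The plane has equation n·P = -5449048. For G: n·G = -5472874.
-5472874 ≠ -5449048, so G is off the plane.

No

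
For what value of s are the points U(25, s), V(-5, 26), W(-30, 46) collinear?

2

Collinearity: (U − V) must be parallel to (W − V) = (-25, 20).
Cross-multiplying the components: (s − 26)·(-25) = (30)·(20).
Solving gives s = 2.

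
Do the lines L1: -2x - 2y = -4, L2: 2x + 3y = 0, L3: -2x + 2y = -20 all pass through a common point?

Intersecting L1 and L2: solving the 2×2 system gives (x, y) = (6, -4).
Substitute into L3: (-2)(6) + (2)(-4) = -20.
This equals -20, so (6, -4) lies on all three lines and they are concurrent.

Yes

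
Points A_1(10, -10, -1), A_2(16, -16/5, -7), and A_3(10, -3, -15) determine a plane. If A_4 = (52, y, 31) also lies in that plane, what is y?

Coplanarity requires A_1A_2 · (A_1A_3 × A_1A_4) = 0.
A_1A_2 = (6, 34/5, -6), A_1A_3 = (0, 7, -14); the triple product is linear in y with coefficient 84 and constant term -252/5.
Setting it to zero: y = 3/5.

3/5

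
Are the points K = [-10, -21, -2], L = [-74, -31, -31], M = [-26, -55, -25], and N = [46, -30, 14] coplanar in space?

No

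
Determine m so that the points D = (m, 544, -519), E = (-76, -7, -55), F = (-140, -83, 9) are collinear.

Direction EF = (-64, -76, 64). From the y-coordinate of D, the parameter along the line is τ = (544 − (-7))/(-76) = -29/4.
Then m = (-76) + (-29/4)·(-64) = 388.

388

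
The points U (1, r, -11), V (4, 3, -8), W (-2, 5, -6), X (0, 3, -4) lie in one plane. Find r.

6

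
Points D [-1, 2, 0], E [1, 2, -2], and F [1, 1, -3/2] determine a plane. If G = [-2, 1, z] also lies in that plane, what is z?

3/2

Coplanarity requires DE · (DF × DG) = 0.
DE = (2, 0, -2), DF = (2, -1, -3/2); the triple product is linear in z with coefficient -2 and constant term 3.
Setting it to zero: z = 3/2.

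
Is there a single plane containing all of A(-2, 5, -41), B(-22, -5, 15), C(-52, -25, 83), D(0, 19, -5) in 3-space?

Yes

A normal to the plane through A, B, C is n = AB × AC = (440, -320, 100).
The plane has equation n·P = -6580. For D: n·D = -6580.
Equal, so D lies in the plane and all four are coplanar.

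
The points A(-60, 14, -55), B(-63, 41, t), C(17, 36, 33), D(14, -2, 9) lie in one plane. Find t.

The points are coplanar iff AB · (AC × AD) = 0.
Expanding, this is linear in t: (-2860)t + (-122980) = 0.
So t = -43.

-43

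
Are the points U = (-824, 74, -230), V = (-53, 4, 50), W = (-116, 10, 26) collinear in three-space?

UV = (771, -70, 280), UW = (708, -64, 256).
Comparing components 3 and 1: (280)(708) − (771)(256) = 864 ≠ 0, so UV and UW are not parallel and the points are not collinear.

No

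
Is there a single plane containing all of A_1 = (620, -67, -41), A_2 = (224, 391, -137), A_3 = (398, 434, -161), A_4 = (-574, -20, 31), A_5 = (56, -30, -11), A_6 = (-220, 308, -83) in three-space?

Yes

The plane through A_1, A_2, A_3 has normal n = A_1A_2 × A_1A_3 = (-6864, -26208, -96720) and equation n·P = 1465776.
Checking the remaining points: n·A_4 = 1465776, n·A_5 = 1465776, n·A_6 = 1465776.
All equal 1465776, so all 6 points lie in one plane.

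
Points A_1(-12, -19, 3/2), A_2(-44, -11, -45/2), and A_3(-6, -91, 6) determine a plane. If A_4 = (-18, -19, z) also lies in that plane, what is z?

Coplanarity requires A_1A_2 · (A_1A_3 × A_1A_4) = 0.
A_1A_2 = (-32, 8, -24), A_1A_3 = (6, -72, 9/2); the triple product is linear in z with coefficient 2256 and constant term 6768.
Setting it to zero: z = -3.

-3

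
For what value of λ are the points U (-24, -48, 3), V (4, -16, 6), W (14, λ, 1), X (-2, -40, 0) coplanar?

Normal to plane UVX: n = (-120, 150, -480); plane equation n·P = -5760.
Requiring n·W = -5760: (150)λ + (-2160) = -5760.
So λ = -24.

-24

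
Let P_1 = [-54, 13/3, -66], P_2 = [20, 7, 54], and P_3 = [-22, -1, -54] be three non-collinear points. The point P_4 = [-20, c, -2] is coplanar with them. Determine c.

Coplanarity requires P_1P_2 · (P_1P_3 × P_1P_4) = 0.
P_1P_2 = (74, 8/3, 120), P_1P_3 = (32, -16/3, 12); the triple product is linear in c with coefficient 2952 and constant term -20664.
Setting it to zero: c = 7.

7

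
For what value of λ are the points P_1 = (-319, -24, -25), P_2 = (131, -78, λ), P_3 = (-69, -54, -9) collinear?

19/5

Direction P_1P_3 = (250, -30, 16). From the x-coordinate of P_2, the parameter along the line is τ = (131 − (-319))/250 = 9/5.
Then λ = (-25) + 9/5·(16) = 19/5.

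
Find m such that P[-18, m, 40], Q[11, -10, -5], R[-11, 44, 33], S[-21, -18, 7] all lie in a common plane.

Coplanarity ⇔ det[PQ; PR; PS] = 0.
Expanding, this is linear in m: (952)m + (-48552) = 0.
So m = 51.

51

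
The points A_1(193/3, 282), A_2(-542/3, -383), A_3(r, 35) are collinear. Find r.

-80/3

The three points are collinear iff det[A_1A_2; A_1A_3] = 0.
This determinant is linear in r: (665)r + (53200/3) = 0, so r = -80/3.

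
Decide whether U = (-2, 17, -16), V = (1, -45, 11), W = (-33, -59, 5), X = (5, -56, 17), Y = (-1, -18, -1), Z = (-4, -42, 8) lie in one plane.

The plane through U, V, W has normal n = UV × UW = (750, -900, -2150) and equation n·P = 17600.
Checking the remaining points: n·X = 17600, n·Y = 17600, n·Z = 17600.
All equal 17600, so all 6 points lie in one plane.

Yes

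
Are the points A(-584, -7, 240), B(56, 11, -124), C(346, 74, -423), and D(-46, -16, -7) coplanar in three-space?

The four points are coplanar iff the 3×3 determinant with rows AB, AC, AD is zero.
Rows: (640, 18, -364), (930, 81, -663), (538, -9, -247).
Expanding along the first row: (640)(-25974) − (18)(126984) + (-364)(-51948) = 0.
Zero determinant ⇒ coplanar.

Yes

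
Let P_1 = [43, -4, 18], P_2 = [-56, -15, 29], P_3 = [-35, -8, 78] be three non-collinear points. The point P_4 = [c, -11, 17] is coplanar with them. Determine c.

-14

A normal to the plane is n = P_1P_2 × P_1P_3 = (-616, 5082, -462).
P_4 lies in the plane iff n · P_1P_4 = 0.
This gives (-616)c + (-8624) = 0, so c = -14.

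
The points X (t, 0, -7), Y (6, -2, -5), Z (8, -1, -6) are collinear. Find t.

10

Direction YZ = (2, 1, -1). From the y-coordinate of X, the parameter along the line is τ = (0 − (-2))/1 = 2.
Then t = 6 + 2·(2) = 10.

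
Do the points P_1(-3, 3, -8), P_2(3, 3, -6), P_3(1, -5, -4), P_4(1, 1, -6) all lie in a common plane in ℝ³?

With P_1 as base: P_1P_2 = (6, 0, 2), P_1P_3 = (4, -8, 4), P_1P_4 = (4, -2, 2).
P_1P_3 × P_1P_4 = (-8, 8, 24).
P_1P_2 · (P_1P_3 × P_1P_4) = 0.
The scalar triple product vanishes, so the four points are coplanar.

Yes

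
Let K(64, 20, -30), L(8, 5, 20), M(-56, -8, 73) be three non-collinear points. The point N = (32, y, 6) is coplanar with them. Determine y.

4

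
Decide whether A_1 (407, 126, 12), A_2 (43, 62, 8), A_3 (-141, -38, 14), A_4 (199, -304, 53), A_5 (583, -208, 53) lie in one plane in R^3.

No

The plane through A_1, A_2, A_3 has normal n = A_1A_2 × A_1A_3 = (-784, 2920, 24624) and equation n·P = 344320.
Checking the remaining points: n·A_4 = 261376, n·A_5 = 240640.
Since n·A_4 = 261376 ≠ 344320, A_4 is off the plane and the points are not all coplanar.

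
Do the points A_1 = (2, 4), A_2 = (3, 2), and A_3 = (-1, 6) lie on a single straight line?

A_1A_2 = (1, -2), A_1A_3 = (-3, 2).
Twice the signed area of △A_1A_2A_3 is (1)(2) − (-2)(-3) = -4.
The area is nonzero, so the three points are not collinear.

No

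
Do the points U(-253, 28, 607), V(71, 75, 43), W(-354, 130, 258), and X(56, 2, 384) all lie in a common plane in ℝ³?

No

A normal to the plane through U, V, W is n = UV × UW = (41125, 170040, 37795).
The plane has equation n·P = 17298060. For X: n·X = 17156360.
17156360 ≠ 17298060, so X is off the plane.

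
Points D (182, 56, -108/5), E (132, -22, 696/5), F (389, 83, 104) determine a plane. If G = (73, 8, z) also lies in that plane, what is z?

13/5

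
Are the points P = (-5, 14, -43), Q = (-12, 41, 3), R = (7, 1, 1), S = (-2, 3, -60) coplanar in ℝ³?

A normal to the plane through P, Q, R is n = PQ × PR = (1786, 860, -233).
The plane has equation n·X = 13129. For S: n·S = 12988.
12988 ≠ 13129, so S is off the plane.

No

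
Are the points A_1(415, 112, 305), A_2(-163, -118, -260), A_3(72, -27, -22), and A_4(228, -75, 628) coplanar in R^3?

With A_1 as base: A_1A_2 = (-578, -230, -565), A_1A_3 = (-343, -139, -327), A_1A_4 = (-187, -187, 323).
A_1A_3 × A_1A_4 = (-106046, 171938, 38148).
A_1A_2 · (A_1A_3 × A_1A_4) = 195228.
Since 195228 ≠ 0, the four points are not coplanar.

No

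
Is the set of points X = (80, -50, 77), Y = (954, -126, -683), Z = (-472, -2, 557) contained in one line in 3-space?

Yes

XY = (874, -76, -760), XZ = (-552, 48, 480).
Each component of XZ is -12/19 times the corresponding component of XY, so XZ = -12/19·XY and the points are collinear.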